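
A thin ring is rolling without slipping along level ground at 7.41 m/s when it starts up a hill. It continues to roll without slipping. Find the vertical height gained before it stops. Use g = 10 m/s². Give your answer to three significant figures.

h ≈ 5.49 m

The moment of inertia is MR², giving k ≡ I/(MR²) = 1.
The rolling condition ω = v/R makes the rotational term ½I(v/R)² = ½kMv², so KE_total = ½(1+k)Mv² = Mv².
At the top the kinetic energy is zero, so Mv₀² = Mgh.
Thus h = (1+k)v₀²/(2g) = 2 × 7.41² / (2 × 10) ≈ 5.49 m.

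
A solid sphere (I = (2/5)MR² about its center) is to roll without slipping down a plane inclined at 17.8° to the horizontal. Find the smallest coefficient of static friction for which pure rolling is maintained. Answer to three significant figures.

For this body I = (2/5)MR², i.e. k = I/(MR²) = 0.4.
Along the incline Mg sinθ − f = Ma, and torque about the center fR = Iα = kMR²(a/R) gives f = kMa.
These give a = g sinθ/(1+k) and the required friction f = kMg sinθ/(1+k).
With N = Mg cosθ, the no-slip condition f ≤ μN gives μ_min = f/N = k tanθ/(1+k).
μ_min = 0.4 × tan17.8° / 1.4 ≈ 0.0917.

μ_min ≈ 0.0917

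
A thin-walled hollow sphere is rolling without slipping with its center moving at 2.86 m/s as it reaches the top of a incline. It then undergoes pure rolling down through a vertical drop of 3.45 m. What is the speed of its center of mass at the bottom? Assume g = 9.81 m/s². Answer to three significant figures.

v ≈ 6.99 m/s

Here I = (2/3)MR², so the shape factor k = I/(MR²) = 2/3.
Rolling without slipping gives ω = v/R, so the total kinetic energy is ½Mv² + ½Iω² = ½(1+k)Mv² = (5/6)Mv².
Energy conservation: (5/6)Mv₀² + Mgh = (5/6)Mv², so v² = v₀² + 2gh/(1+k).
v = √(2.86² + 2×9.81×3.45/1.667) = √48.79 ≈ 6.99 m/s.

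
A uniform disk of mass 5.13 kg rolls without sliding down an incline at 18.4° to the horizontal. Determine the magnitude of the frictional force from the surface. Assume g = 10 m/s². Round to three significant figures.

f ≈ 5.40 N

Here I = (1/2)MR², so the shape factor k = I/(MR²) = 0.5.
Along the incline Mg sinθ − f = Ma, and torque about the center fR = Iα = kMR²(a/R) gives f = kMa.
Combining, a = g sinθ/(1+k) and f = kMa = kMg sinθ/(1+k).
f = 0.5 × 5.13 × 10 × sin18.4° / 1.5 ≈ 5.40 N.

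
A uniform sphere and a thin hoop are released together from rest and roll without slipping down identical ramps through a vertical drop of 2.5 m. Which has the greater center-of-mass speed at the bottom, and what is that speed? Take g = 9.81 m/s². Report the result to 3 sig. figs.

For rolling without slipping, Mgh = ½(1+k)Mv² where k = I/(MR²), so v = √(2gh/(1+k)).
Uniform sphere: k = 0.4, giving v = √(2×9.81×2.5/1.4) = 5.919 m/s.
Thin hoop: k = 1, giving v = √(2×9.81×2.5/2) = 4.952 m/s.
The smaller k wins: the uniform sphere, at ≈ 5.92 m/s.

the uniform sphere, at v ≈ 5.92 m/s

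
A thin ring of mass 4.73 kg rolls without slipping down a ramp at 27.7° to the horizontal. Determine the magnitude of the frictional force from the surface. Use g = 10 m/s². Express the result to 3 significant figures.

Here I = MR², so the shape factor k = I/(MR²) = 1.
Newton's second law down the slope: Mg sinθ − f = Ma. The torque equation fR = Iα (with α = a/R) gives f = kMa.
Combining, a = g sinθ/(1+k) and f = kMa = kMg sinθ/(1+k).
f = 1 × 4.73 × 10 × sin27.7° / 2 ≈ 11.0 N.

f ≈ 11.0 N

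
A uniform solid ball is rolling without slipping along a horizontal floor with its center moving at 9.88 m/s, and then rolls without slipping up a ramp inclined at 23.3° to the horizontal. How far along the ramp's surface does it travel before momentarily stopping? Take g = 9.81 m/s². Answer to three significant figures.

With I = (2/5)MR², the ratio k = I/(MR²) is 0.4.
Since it rolls without slipping, ω = v/R and KE = ½Mv² + ½Iω² = ½(1+k)Mv² = (7/10)Mv².
Setting this equal to Mgh gives the vertical rise h = (1+k)v₀²/(2g) = 1.4×9.88²/(2×9.81) = 6.965 m.
Along the incline, d = h/sinθ = 6.965/sin23.3° ≈ 17.6 m.

d ≈ 17.6 m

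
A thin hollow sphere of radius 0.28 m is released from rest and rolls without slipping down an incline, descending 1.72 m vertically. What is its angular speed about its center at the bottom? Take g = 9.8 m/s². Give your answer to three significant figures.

With I = (2/3)MR², the ratio k = I/(MR²) is 2/3.
Rolling without slipping gives ω = v/R, so the total kinetic energy is ½Mv² + ½Iω² = ½(1+k)Mv² = (5/6)Mv².
Energy conservation Mgh = ½(1+k)Mv² gives v = √(2gh/(1+k)) = √(2 × 9.8 × 1.72 / 1.667) = 4.497 m/s.
The angular speed follows from ω = v/R = 4.497/0.28 ≈ 16.1 rad/s.

ω ≈ 16.1 rad/s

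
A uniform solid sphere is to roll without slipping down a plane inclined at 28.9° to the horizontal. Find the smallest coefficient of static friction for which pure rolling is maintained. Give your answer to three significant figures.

Here I = (2/5)MR², so the shape factor k = I/(MR²) = 0.4.
Newton's second law down the slope: Mg sinθ − f = Ma. The torque equation fR = Iα (with α = a/R) gives f = kMa.
These give a = g sinθ/(1+k) and the required friction f = kMg sinθ/(1+k).
The normal force is N = Mg cosθ, so μ_min = f/N = k tanθ/(1+k).
μ_min = 0.4 × tan28.9° / 1.4 ≈ 0.158.

μ_min ≈ 0.158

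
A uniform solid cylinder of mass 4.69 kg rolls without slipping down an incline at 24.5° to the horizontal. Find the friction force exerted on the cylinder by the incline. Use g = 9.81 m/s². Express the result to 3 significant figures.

f ≈ 6.36 N

Here I = (1/2)MR², so the shape factor k = I/(MR²) = 0.5.
Translational: Mg sinθ − f = Ma. Rotational about the CM: fR = Iα = kMRa, so f = kMa.
Combining, a = g sinθ/(1+k) and f = kMa = kMg sinθ/(1+k).
f = 0.5 × 4.69 × 9.81 × sin24.5° / 1.5 ≈ 6.36 N.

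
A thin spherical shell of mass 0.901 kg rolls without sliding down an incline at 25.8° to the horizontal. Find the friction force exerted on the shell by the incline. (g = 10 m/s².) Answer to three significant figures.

Here I = (2/3)MR², so the shape factor k = I/(MR²) = 2/3.
Newton's second law down the slope: Mg sinθ − f = Ma. The torque equation fR = Iα (with α = a/R) gives f = kMa.
Combining, a = g sinθ/(1+k) and f = kMa = kMg sinθ/(1+k).
f = (2/3) × 0.901 × 10 × sin25.8° / 1.667 ≈ 1.57 N.

f ≈ 1.57 N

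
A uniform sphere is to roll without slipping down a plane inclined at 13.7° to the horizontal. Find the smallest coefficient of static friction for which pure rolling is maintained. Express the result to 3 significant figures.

Here I = (2/5)MR², so the shape factor k = I/(MR²) = 0.4.
Newton's second law down the slope: Mg sinθ − f = Ma. The torque equation fR = Iα (with α = a/R) gives f = kMa.
These give a = g sinθ/(1+k) and the required friction f = kMg sinθ/(1+k).
With N = Mg cosθ, the no-slip condition f ≤ μN gives μ_min = f/N = k tanθ/(1+k).
μ_min = 0.4 × tan13.7° / 1.4 ≈ 0.0696.

μ_min ≈ 0.0696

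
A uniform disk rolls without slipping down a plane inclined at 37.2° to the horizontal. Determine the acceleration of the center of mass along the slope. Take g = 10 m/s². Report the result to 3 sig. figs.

a ≈ 4.03 m/s²

The moment of inertia is (1/2)MR², giving k ≡ I/(MR²) = 0.5.
Along the incline Mg sinθ − f = Ma, and torque about the center fR = Iα = kMR²(a/R) gives f = kMa.
Eliminating f: Mg sinθ = (1+k)Ma, so a = g sinθ/(1+k) = 10 × sin37.2° / 1.5 ≈ 4.03 m/s².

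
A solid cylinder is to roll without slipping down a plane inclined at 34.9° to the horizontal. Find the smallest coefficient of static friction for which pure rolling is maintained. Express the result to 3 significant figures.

The moment of inertia is (1/2)MR², giving k ≡ I/(MR²) = 0.5.
Newton's second law down the slope: Mg sinθ − f = Ma. The torque equation fR = Iα (with α = a/R) gives f = kMa.
These give a = g sinθ/(1+k) and the required friction f = kMg sinθ/(1+k).
With N = Mg cosθ, the no-slip condition f ≤ μN gives μ_min = f/N = k tanθ/(1+k).
μ_min = 0.5 × tan34.9° / 1.5 ≈ 0.233.

μ_min ≈ 0.233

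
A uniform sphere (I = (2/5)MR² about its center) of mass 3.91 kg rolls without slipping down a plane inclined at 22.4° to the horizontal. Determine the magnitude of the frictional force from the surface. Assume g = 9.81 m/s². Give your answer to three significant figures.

The moment of inertia is (2/5)MR², giving k ≡ I/(MR²) = 0.4.
Along the incline Mg sinθ − f = Ma, and torque about the center fR = Iα = kMR²(a/R) gives f = kMa.
Combining, a = g sinθ/(1+k) and f = kMa = kMg sinθ/(1+k).
f = 0.4 × 3.91 × 9.81 × sin22.4° / 1.4 ≈ 4.18 N.

f ≈ 4.18 N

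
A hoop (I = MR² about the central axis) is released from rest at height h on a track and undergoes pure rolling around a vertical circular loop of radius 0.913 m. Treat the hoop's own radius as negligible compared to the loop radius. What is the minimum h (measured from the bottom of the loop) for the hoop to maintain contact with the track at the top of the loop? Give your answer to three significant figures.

The moment of inertia is MR², giving k ≡ I/(MR²) = 1.
At the top, contact is just lost when gravity alone supplies the centripetal force: Mg = Mv_top²/r, i.e. v_top² = gr.
With ω = v/R, the kinetic energy at speed v is ½(1+k)Mv² = Mv².
Energy conservation from release (height h) to the top (height 2r): Mgh = Mg(2r) + M·gr.
Thus h_min = 2r + (1+k)r/2 = r(2 + 2/2) = 0.913 × 3 ≈ 2.74 m.

h_min ≈ 2.74 m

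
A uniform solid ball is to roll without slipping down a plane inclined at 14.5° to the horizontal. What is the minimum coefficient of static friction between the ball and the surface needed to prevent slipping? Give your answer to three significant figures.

The moment of inertia is (2/5)MR², giving k ≡ I/(MR²) = 0.4.
Along the incline Mg sinθ − f = Ma, and torque about the center fR = Iα = kMR²(a/R) gives f = kMa.
These give a = g sinθ/(1+k) and the required friction f = kMg sinθ/(1+k).
With N = Mg cosθ, the no-slip condition f ≤ μN gives μ_min = f/N = k tanθ/(1+k).
μ_min = 0.4 × tan14.5° / 1.4 ≈ 0.0739.

μ_min ≈ 0.0739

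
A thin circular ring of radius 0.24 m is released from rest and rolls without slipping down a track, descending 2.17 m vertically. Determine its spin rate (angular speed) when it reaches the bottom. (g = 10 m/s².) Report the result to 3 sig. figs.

ω ≈ 19.4 rad/s

The moment of inertia is MR², giving k ≡ I/(MR²) = 1.
Rolling without slipping gives ω = v/R, so the total kinetic energy is ½Mv² + ½Iω² = ½(1+k)Mv² = Mv².
Energy conservation Mgh = ½(1+k)Mv² gives v = √(2gh/(1+k)) = √(2 × 10 × 2.17 / 2) = 4.658 m/s.
The angular speed follows from ω = v/R = 4.658/0.24 ≈ 19.4 rad/s.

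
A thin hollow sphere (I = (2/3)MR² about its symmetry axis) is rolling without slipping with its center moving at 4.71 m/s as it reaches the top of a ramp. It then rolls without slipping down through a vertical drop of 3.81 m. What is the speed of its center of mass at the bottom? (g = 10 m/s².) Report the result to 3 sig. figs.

Here I = (2/3)MR², so the shape factor k = I/(MR²) = 2/3.
Since it rolls without slipping, ω = v/R and KE = ½Mv² + ½Iω² = ½(1+k)Mv² = (5/6)Mv².
Energy conservation: (5/6)Mv₀² + Mgh = (5/6)Mv², so v² = v₀² + 2gh/(1+k).
v = √(4.71² + 2×10×3.81/1.667) = √67.9 ≈ 8.24 m/s.

v ≈ 8.24 m/s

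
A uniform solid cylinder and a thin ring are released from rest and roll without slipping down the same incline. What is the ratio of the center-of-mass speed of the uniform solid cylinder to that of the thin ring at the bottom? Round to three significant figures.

Each satisfies Mgh = ½(1+k)Mv² with k = I/(MR²), so v ∝ 1/√(1+k).
For the uniform solid cylinder k = 0.5; for the thin ring k = 1.
v₁/v₂ = √((1+k₂)/(1+k₁)) = √(2/1.5) ≈ 1.15.

v_ratio ≈ 1.15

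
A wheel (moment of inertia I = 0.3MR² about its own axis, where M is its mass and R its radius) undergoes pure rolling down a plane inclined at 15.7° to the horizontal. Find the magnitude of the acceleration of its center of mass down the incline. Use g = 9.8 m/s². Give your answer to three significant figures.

a ≈ 2.04 m/s²

With I = 0.3MR², the ratio k = I/(MR²) is 0.3.
Translational: Mg sinθ − f = Ma. Rotational about the CM: fR = Iα = kMRa, so f = kMa.
Eliminating f: Mg sinθ = (1+k)Ma, so a = g sinθ/(1+k) = 9.8 × sin15.7° / 1.3 ≈ 2.04 m/s².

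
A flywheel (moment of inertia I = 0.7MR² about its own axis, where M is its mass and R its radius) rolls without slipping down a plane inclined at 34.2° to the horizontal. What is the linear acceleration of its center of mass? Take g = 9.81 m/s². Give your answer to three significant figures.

a ≈ 3.24 m/s²

Here I = 0.7MR², so the shape factor k = I/(MR²) = 0.7.
Translational: Mg sinθ − f = Ma. Rotational about the CM: fR = Iα = kMRa, so f = kMa.
Eliminating f: Mg sinθ = (1+k)Ma, so a = g sinθ/(1+k) = 9.81 × sin34.2° / 1.7 ≈ 3.24 m/s².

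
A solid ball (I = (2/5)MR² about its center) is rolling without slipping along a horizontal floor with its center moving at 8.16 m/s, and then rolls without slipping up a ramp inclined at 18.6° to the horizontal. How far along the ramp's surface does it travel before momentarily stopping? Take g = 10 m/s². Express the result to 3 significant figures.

d ≈ 14.6 m

The moment of inertia is (2/5)MR², giving k ≡ I/(MR²) = 0.4.
The rolling condition ω = v/R makes the rotational term ½I(v/R)² = ½kMv², so KE_total = ½(1+k)Mv² = (7/10)Mv².
Setting this equal to Mgh gives the vertical rise h = (1+k)v₀²/(2g) = 1.4×8.16²/(2×10) = 4.661 m.
Along the incline, d = h/sinθ = 4.661/sin18.6° ≈ 14.6 m.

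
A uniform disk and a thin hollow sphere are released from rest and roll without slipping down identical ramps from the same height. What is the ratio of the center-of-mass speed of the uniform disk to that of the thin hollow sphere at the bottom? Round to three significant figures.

v_ratio ≈ 1.05

Each satisfies Mgh = ½(1+k)Mv² with k = I/(MR²), so v ∝ 1/√(1+k).
For the uniform disk k = 0.5; for the thin hollow sphere k = 2/3.
v₁/v₂ = √((1+k₂)/(1+k₁)) = √(1.667/1.5) ≈ 1.05.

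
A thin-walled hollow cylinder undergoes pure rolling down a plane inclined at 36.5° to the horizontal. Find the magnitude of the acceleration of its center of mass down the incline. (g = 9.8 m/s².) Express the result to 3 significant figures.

With I = MR², the ratio k = I/(MR²) is 1.
Translational: Mg sinθ − f = Ma. Rotational about the CM: fR = Iα = kMRa, so f = kMa.
Eliminating f: Mg sinθ = (1+k)Ma, so a = g sinθ/(1+k) = 9.8 × sin36.5° / 2 ≈ 2.91 m/s².

a ≈ 2.91 m/s²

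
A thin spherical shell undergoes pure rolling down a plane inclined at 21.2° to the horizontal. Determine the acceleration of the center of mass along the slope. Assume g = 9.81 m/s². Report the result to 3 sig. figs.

a ≈ 2.13 m/s²

For this body I = (2/3)MR², i.e. k = I/(MR²) = 2/3.
Translational: Mg sinθ − f = Ma. Rotational about the CM: fR = Iα = kMRa, so f = kMa.
Eliminating f: Mg sinθ = (1+k)Ma, so a = g sinθ/(1+k) = 9.81 × sin21.2° / 1.667 ≈ 2.13 m/s².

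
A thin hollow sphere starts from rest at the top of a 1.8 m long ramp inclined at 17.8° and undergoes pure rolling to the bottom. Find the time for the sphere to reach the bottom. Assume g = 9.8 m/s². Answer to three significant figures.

With I = (2/3)MR², the ratio k = I/(MR²) is 2/3.
Along the incline Mg sinθ − f = Ma, and torque about the center fR = Iα = kMR²(a/R) gives f = kMa.
Hence a = g sinθ/(1+k) = 9.8×sin17.8°/1.667 = 1.797 m/s².
With constant a from rest, t = √(2L/a) = √(2·1.8/1.797) ≈ 1.42 s.

t ≈ 1.42 s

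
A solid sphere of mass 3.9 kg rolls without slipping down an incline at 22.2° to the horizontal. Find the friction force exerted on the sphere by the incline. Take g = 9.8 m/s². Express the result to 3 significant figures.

f ≈ 4.13 N

Here I = (2/5)MR², so the shape factor k = I/(MR²) = 0.4.
Translational: Mg sinθ − f = Ma. Rotational about the CM: fR = Iα = kMRa, so f = kMa.
Combining, a = g sinθ/(1+k) and f = kMa = kMg sinθ/(1+k).
f = 0.4 × 3.9 × 9.8 × sin22.2° / 1.4 ≈ 4.13 N.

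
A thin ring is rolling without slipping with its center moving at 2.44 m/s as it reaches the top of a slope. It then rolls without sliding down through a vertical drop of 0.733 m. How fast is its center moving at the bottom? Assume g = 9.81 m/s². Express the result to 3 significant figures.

v ≈ 3.63 m/s

For this body I = MR², i.e. k = I/(MR²) = 1.
Since it rolls without slipping, ω = v/R and KE = ½Mv² + ½Iω² = ½(1+k)Mv² = Mv².
Energy conservation: Mv₀² + Mgh = Mv², so v² = v₀² + 2gh/(1+k).
v = √(2.44² + 2×9.81×0.733/2) = √13.14 ≈ 3.63 m/s.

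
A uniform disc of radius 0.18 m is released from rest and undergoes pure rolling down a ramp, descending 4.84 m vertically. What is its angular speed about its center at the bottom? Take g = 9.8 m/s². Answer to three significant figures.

For this body I = (1/2)MR², i.e. k = I/(MR²) = 0.5.
Rolling without slipping gives ω = v/R, so the total kinetic energy is ½Mv² + ½Iω² = ½(1+k)Mv² = (3/4)Mv².
Energy conservation Mgh = ½(1+k)Mv² gives v = √(2gh/(1+k)) = √(2 × 9.8 × 4.84 / 1.5) = 7.953 m/s.
The angular speed follows from ω = v/R = 7.953/0.18 ≈ 44.2 rad/s.

ω ≈ 44.2 rad/s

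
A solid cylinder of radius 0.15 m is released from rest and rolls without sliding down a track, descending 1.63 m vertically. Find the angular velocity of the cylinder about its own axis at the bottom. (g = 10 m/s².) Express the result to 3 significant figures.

ω ≈ 31.1 rad/s

Here I = (1/2)MR², so the shape factor k = I/(MR²) = 0.5.
The rolling condition ω = v/R makes the rotational term ½I(v/R)² = ½kMv², so KE_total = ½(1+k)Mv² = (3/4)Mv².
Energy conservation Mgh = ½(1+k)Mv² gives v = √(2gh/(1+k)) = √(2 × 10 × 1.63 / 1.5) = 4.662 m/s.
The angular speed follows from ω = v/R = 4.662/0.15 ≈ 31.1 rad/s.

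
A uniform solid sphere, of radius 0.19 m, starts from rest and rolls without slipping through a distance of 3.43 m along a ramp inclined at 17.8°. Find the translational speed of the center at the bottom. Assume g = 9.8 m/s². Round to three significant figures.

For this body I = (2/5)MR², i.e. k = I/(MR²) = 0.4.
Rolling without slipping gives ω = v/R, so the total kinetic energy is ½Mv² + ½Iω² = ½(1+k)Mv² = (7/10)Mv².
The vertical drop is h = L sinθ = 3.43 × sin17.8° = 1.049 m.
Setting Mgh = (7/10)Mv² gives v = √(2gh/(1+k)) = √(2·9.8·1.049/1.4) ≈ 3.83 m/s.

v ≈ 3.83 m/s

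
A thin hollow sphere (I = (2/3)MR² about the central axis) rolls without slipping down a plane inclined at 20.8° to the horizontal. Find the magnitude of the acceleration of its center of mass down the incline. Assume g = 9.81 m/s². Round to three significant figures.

a ≈ 2.09 m/s²

Here I = (2/3)MR², so the shape factor k = I/(MR²) = 2/3.
Newton's second law down the slope: Mg sinθ − f = Ma. The torque equation fR = Iα (with α = a/R) gives f = kMa.
Eliminating f: Mg sinθ = (1+k)Ma, so a = g sinθ/(1+k) = 9.81 × sin20.8° / 1.667 ≈ 2.09 m/s².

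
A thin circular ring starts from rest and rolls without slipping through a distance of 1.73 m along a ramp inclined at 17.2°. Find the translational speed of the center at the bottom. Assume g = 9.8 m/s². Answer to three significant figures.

v ≈ 2.24 m/s

With I = MR², the ratio k = I/(MR²) is 1.
The rolling condition ω = v/R makes the rotational term ½I(v/R)² = ½kMv², so KE_total = ½(1+k)Mv² = Mv².
The vertical drop is h = L sinθ = 1.73 × sin17.2° = 0.5116 m.
Setting Mgh = Mv² gives v = √(2gh/(1+k)) = √(2·9.8·0.5116/2) ≈ 2.24 m/s.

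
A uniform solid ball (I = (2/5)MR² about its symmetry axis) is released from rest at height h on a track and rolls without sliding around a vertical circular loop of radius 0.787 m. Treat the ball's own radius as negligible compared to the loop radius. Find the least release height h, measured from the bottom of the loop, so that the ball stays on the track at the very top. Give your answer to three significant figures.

With I = (2/5)MR², the ratio k = I/(MR²) is 0.4.
At the top, contact is just lost when gravity alone supplies the centripetal force: Mg = Mv_top²/r, i.e. v_top² = gr.
With ω = v/R, the kinetic energy at speed v is ½(1+k)Mv² = (7/10)Mv².
Energy conservation from release (height h) to the top (height 2r): Mgh = Mg(2r) + (7/10)M·gr.
Thus h_min = 2r + (1+k)r/2 = r(2 + 1.4/2) = 0.787 × 2.7 ≈ 2.12 m.

h_min ≈ 2.12 m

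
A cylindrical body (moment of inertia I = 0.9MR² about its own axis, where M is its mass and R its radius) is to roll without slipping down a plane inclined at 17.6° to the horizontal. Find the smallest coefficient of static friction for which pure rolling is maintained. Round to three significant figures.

For this body I = 0.9MR², i.e. k = I/(MR²) = 0.9.
Newton's second law down the slope: Mg sinθ − f = Ma. The torque equation fR = Iα (with α = a/R) gives f = kMa.
These give a = g sinθ/(1+k) and the required friction f = kMg sinθ/(1+k).
The normal force is N = Mg cosθ, so μ_min = f/N = k tanθ/(1+k).
μ_min = 0.9 × tan17.6° / 1.9 ≈ 0.150.

μ_min ≈ 0.150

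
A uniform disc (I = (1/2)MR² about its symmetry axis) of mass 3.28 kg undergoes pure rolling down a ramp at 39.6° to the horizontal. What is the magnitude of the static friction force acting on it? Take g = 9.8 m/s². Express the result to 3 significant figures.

Here I = (1/2)MR², so the shape factor k = I/(MR²) = 0.5.
Translational: Mg sinθ − f = Ma. Rotational about the CM: fR = Iα = kMRa, so f = kMa.
Combining, a = g sinθ/(1+k) and f = kMa = kMg sinθ/(1+k).
f = 0.5 × 3.28 × 9.8 × sin39.6° / 1.5 ≈ 6.83 N.

f ≈ 6.83 N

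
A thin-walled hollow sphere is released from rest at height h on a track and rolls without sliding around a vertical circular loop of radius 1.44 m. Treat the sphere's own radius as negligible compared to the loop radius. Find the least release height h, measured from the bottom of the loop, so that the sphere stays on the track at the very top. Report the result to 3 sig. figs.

For this body I = (2/3)MR², i.e. k = I/(MR²) = 2/3.
At the top of the loop, the minimum-contact condition is Mg = Mv_top²/r, so v_top² = gr.
With ω = v/R, the kinetic energy at speed v is ½(1+k)Mv² = (5/6)Mv².
Energy conservation from release (height h) to the top (height 2r): Mgh = Mg(2r) + (5/6)M·gr.
Thus h_min = 2r + (1+k)r/2 = r(2 + 1.667/2) = 1.44 × 2.833 ≈ 4.08 m.

h_min ≈ 4.08 m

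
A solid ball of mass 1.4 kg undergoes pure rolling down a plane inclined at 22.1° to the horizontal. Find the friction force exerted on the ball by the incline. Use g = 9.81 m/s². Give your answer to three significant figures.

f ≈ 1.48 N

The moment of inertia is (2/5)MR², giving k ≡ I/(MR²) = 0.4.
Newton's second law down the slope: Mg sinθ − f = Ma. The torque equation fR = Iα (with α = a/R) gives f = kMa.
Combining, a = g sinθ/(1+k) and f = kMa = kMg sinθ/(1+k).
f = 0.4 × 1.4 × 9.81 × sin22.1° / 1.4 ≈ 1.48 N.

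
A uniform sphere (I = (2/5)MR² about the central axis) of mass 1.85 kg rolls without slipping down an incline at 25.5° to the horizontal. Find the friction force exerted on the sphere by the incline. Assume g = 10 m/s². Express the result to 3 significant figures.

f ≈ 2.28 N

Here I = (2/5)MR², so the shape factor k = I/(MR²) = 0.4.
Translational: Mg sinθ − f = Ma. Rotational about the CM: fR = Iα = kMRa, so f = kMa.
Combining, a = g sinθ/(1+k) and f = kMa = kMg sinθ/(1+k).
f = 0.4 × 1.85 × 10 × sin25.5° / 1.4 ≈ 2.28 N.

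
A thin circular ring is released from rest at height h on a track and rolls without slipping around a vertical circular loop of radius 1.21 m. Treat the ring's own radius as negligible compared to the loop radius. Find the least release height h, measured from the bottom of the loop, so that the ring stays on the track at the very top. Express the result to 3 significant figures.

With I = MR², the ratio k = I/(MR²) is 1.
At the top of the loop, the minimum-contact condition is Mg = Mv_top²/r, so v_top² = gr.
With ω = v/R, the kinetic energy at speed v is ½(1+k)Mv² = Mv².
Energy conservation from release (height h) to the top (height 2r): Mgh = Mg(2r) + M·gr.
Thus h_min = 2r + (1+k)r/2 = r(2 + 2/2) = 1.21 × 3 ≈ 3.63 m.

h_min ≈ 3.63 m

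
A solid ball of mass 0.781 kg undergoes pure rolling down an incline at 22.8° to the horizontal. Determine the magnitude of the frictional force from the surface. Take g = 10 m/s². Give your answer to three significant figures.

Here I = (2/5)MR², so the shape factor k = I/(MR²) = 0.4.
Translational: Mg sinθ − f = Ma. Rotational about the CM: fR = Iα = kMRa, so f = kMa.
Combining, a = g sinθ/(1+k) and f = kMa = kMg sinθ/(1+k).
f = 0.4 × 0.781 × 10 × sin22.8° / 1.4 ≈ 0.865 N.

f ≈ 0.865 N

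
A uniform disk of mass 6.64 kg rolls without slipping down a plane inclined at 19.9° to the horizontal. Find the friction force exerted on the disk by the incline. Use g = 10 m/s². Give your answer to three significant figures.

f ≈ 7.53 N

With I = (1/2)MR², the ratio k = I/(MR²) is 0.5.
Newton's second law down the slope: Mg sinθ − f = Ma. The torque equation fR = Iα (with α = a/R) gives f = kMa.
Combining, a = g sinθ/(1+k) and f = kMa = kMg sinθ/(1+k).
f = 0.5 × 6.64 × 10 × sin19.9° / 1.5 ≈ 7.53 N.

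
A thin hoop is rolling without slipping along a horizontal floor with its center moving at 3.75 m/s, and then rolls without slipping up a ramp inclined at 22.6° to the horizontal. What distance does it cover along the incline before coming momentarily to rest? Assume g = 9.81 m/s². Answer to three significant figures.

d ≈ 3.73 m

Here I = MR², so the shape factor k = I/(MR²) = 1.
The rolling condition ω = v/R makes the rotational term ½I(v/R)² = ½kMv², so KE_total = ½(1+k)Mv² = Mv².
Setting this equal to Mgh gives the vertical rise h = (1+k)v₀²/(2g) = 2×3.75²/(2×9.81) = 1.433 m.
The distance along the slope is d = h/sinθ = 1.433/sin22.6° ≈ 3.73 m.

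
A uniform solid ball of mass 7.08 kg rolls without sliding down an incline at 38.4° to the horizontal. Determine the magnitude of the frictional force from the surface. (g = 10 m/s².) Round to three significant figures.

The moment of inertia is (2/5)MR², giving k ≡ I/(MR²) = 0.4.
Newton's second law down the slope: Mg sinθ − f = Ma. The torque equation fR = Iα (with α = a/R) gives f = kMa.
Combining, a = g sinθ/(1+k) and f = kMa = kMg sinθ/(1+k).
f = 0.4 × 7.08 × 10 × sin38.4° / 1.4 ≈ 12.6 N.

f ≈ 12.6 N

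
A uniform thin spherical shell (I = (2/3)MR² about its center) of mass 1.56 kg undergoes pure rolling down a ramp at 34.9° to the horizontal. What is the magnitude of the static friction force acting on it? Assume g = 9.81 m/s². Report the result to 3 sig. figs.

f ≈ 3.50 N

Here I = (2/3)MR², so the shape factor k = I/(MR²) = 2/3.
Along the incline Mg sinθ − f = Ma, and torque about the center fR = Iα = kMR²(a/R) gives f = kMa.
Combining, a = g sinθ/(1+k) and f = kMa = kMg sinθ/(1+k).
f = (2/3) × 1.56 × 9.81 × sin34.9° / 1.667 ≈ 3.50 N.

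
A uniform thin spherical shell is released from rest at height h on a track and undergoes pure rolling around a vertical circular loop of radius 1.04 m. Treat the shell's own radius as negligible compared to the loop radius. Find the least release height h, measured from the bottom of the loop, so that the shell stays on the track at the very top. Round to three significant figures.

Here I = (2/3)MR², so the shape factor k = I/(MR²) = 2/3.
At the top, contact is just lost when gravity alone supplies the centripetal force: Mg = Mv_top²/r, i.e. v_top² = gr.
With ω = v/R, the kinetic energy at speed v is ½(1+k)Mv² = (5/6)Mv².
Energy conservation from release (height h) to the top (height 2r): Mgh = Mg(2r) + (5/6)M·gr.
Thus h_min = 2r + (1+k)r/2 = r(2 + 1.667/2) = 1.04 × 2.833 ≈ 2.95 m.

h_min ≈ 2.95 m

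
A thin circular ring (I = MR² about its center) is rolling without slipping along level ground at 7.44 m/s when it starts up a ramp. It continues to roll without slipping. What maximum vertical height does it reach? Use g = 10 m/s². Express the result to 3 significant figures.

h ≈ 5.54 m

For this body I = MR², i.e. k = I/(MR²) = 1.
Since it rolls without slipping, ω = v/R and KE = ½Mv² + ½Iω² = ½(1+k)Mv² = Mv².
At the top the kinetic energy is zero, so Mv₀² = Mgh.
Thus h = (1+k)v₀²/(2g) = 2 × 7.44² / (2 × 10) ≈ 5.54 m.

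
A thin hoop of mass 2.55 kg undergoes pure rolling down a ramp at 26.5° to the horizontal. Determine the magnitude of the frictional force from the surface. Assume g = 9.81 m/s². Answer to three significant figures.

With I = MR², the ratio k = I/(MR²) is 1.
Along the incline Mg sinθ − f = Ma, and torque about the center fR = Iα = kMR²(a/R) gives f = kMa.
Combining, a = g sinθ/(1+k) and f = kMa = kMg sinθ/(1+k).
f = 1 × 2.55 × 9.81 × sin26.5° / 2 ≈ 5.58 N.

f ≈ 5.58 N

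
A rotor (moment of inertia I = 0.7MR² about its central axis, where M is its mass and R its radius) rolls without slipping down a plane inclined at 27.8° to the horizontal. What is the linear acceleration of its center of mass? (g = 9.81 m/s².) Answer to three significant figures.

a ≈ 2.69 m/s²

The moment of inertia is 0.7MR², giving k ≡ I/(MR²) = 0.7.
Along the incline Mg sinθ − f = Ma, and torque about the center fR = Iα = kMR²(a/R) gives f = kMa.
Eliminating f: Mg sinθ = (1+k)Ma, so a = g sinθ/(1+k) = 9.81 × sin27.8° / 1.7 ≈ 2.69 m/s².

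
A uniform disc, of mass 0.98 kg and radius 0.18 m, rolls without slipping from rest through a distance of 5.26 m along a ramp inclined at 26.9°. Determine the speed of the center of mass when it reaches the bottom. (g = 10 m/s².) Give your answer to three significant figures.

v ≈ 5.63 m/s

For this body I = (1/2)MR², i.e. k = I/(MR²) = 0.5.
Pure rolling means v = ωR; then KE = ½Mv² + ½I(v/R)² = ½(1+k)Mv² = (3/4)Mv².
The vertical drop is h = L sinθ = 5.26 × sin26.9° = 2.38 m.
Energy conservation: Mgh = (3/4)Mv², so v = √(2gh/(1+k)) = √(2 × 10 × 2.38 / 1.5) ≈ 5.63 m/s.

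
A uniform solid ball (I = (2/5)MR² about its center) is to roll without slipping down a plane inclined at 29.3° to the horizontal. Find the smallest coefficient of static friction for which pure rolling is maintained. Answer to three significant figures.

With I = (2/5)MR², the ratio k = I/(MR²) is 0.4.
Translational: Mg sinθ − f = Ma. Rotational about the CM: fR = Iα = kMRa, so f = kMa.
These give a = g sinθ/(1+k) and the required friction f = kMg sinθ/(1+k).
The normal force is N = Mg cosθ, so μ_min = f/N = k tanθ/(1+k).
μ_min = 0.4 × tan29.3° / 1.4 ≈ 0.160.

μ_min ≈ 0.160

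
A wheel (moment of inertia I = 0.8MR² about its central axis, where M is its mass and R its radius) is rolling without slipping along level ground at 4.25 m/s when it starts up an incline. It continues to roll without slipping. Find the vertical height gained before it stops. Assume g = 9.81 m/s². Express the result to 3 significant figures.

h ≈ 1.66 m

Here I = 0.8MR², so the shape factor k = I/(MR²) = 0.8.
The rolling condition ω = v/R makes the rotational term ½I(v/R)² = ½kMv², so KE_total = ½(1+k)Mv² = (9/10)Mv².
At the top the kinetic energy is zero, so (9/10)Mv₀² = Mgh.
Thus h = (1+k)v₀²/(2g) = 1.8 × 4.25² / (2 × 9.81) ≈ 1.66 m.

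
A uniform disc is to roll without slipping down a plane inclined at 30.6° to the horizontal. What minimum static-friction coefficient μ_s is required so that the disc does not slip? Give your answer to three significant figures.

μ_min ≈ 0.197

Here I = (1/2)MR², so the shape factor k = I/(MR²) = 0.5.
Along the incline Mg sinθ − f = Ma, and torque about the center fR = Iα = kMR²(a/R) gives f = kMa.
These give a = g sinθ/(1+k) and the required friction f = kMg sinθ/(1+k).
With N = Mg cosθ, the no-slip condition f ≤ μN gives μ_min = f/N = k tanθ/(1+k).
μ_min = 0.5 × tan30.6° / 1.5 ≈ 0.197.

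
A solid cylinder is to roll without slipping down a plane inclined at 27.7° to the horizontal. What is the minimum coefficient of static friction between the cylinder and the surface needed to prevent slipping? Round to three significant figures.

μ_min ≈ 0.175

For this body I = (1/2)MR², i.e. k = I/(MR²) = 0.5.
Translational: Mg sinθ − f = Ma. Rotational about the CM: fR = Iα = kMRa, so f = kMa.
These give a = g sinθ/(1+k) and the required friction f = kMg sinθ/(1+k).
The normal force is N = Mg cosθ, so μ_min = f/N = k tanθ/(1+k).
μ_min = 0.5 × tan27.7° / 1.5 ≈ 0.175.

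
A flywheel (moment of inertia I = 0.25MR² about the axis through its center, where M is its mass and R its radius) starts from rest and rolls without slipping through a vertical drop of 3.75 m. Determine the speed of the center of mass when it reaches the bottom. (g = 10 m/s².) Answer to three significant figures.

With I = 0.25MR², the ratio k = I/(MR²) is 0.25.
Pure rolling means v = ωR; then KE = ½Mv² + ½I(v/R)² = ½(1+k)Mv² = (5/8)Mv².
Setting Mgh = (5/8)Mv² gives v = √(2gh/(1+k)) = √(2·10·3.75/1.25) ≈ 7.75 m/s.

v ≈ 7.75 m/s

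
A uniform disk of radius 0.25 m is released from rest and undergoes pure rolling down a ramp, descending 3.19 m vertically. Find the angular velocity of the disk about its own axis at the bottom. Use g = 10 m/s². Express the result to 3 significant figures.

ω ≈ 26.1 rad/s

The moment of inertia is (1/2)MR², giving k ≡ I/(MR²) = 0.5.
Rolling without slipping gives ω = v/R, so the total kinetic energy is ½Mv² + ½Iω² = ½(1+k)Mv² = (3/4)Mv².
Energy conservation Mgh = ½(1+k)Mv² gives v = √(2gh/(1+k)) = √(2 × 10 × 3.19 / 1.5) = 6.522 m/s.
Then ω = v/R = 6.522 / 0.25 ≈ 26.1 rad/s.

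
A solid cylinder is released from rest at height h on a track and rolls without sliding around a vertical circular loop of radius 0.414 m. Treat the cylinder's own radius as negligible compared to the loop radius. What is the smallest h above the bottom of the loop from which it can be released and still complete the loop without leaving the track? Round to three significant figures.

The moment of inertia is (1/2)MR², giving k ≡ I/(MR²) = 0.5.
At the top, contact is just lost when gravity alone supplies the centripetal force: Mg = Mv_top²/r, i.e. v_top² = gr.
With ω = v/R, the kinetic energy at speed v is ½(1+k)Mv² = (3/4)Mv².
Energy conservation from release (height h) to the top (height 2r): Mgh = Mg(2r) + (3/4)M·gr.
Thus h_min = 2r + (1+k)r/2 = r(2 + 1.5/2) = 0.414 × 2.75 ≈ 1.14 m.

h_min ≈ 1.14 m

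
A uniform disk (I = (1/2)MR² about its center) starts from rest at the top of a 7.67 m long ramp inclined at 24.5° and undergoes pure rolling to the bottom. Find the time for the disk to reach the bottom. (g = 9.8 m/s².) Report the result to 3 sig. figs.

Here I = (1/2)MR², so the shape factor k = I/(MR²) = 0.5.
Newton's second law down the slope: Mg sinθ − f = Ma. The torque equation fR = Iα (with α = a/R) gives f = kMa.
Hence a = g sinθ/(1+k) = 9.8×sin24.5°/1.5 = 2.709 m/s².
With constant a from rest, t = √(2L/a) = √(2·7.67/2.709) ≈ 2.38 s.

t ≈ 2.38 s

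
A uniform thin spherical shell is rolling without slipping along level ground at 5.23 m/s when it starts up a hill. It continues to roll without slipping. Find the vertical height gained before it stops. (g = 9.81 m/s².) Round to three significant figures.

h ≈ 2.32 m

Here I = (2/3)MR², so the shape factor k = I/(MR²) = 2/3.
The rolling condition ω = v/R makes the rotational term ½I(v/R)² = ½kMv², so KE_total = ½(1+k)Mv² = (5/6)Mv².
At the top the kinetic energy is zero, so (5/6)Mv₀² = Mgh.
Thus h = (1+k)v₀²/(2g) = 1.667 × 5.23² / (2 × 9.81) ≈ 2.32 m.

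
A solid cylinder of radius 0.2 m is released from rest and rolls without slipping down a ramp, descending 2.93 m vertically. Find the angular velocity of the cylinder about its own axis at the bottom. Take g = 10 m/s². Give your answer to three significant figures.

ω ≈ 31.3 rad/s

Here I = (1/2)MR², so the shape factor k = I/(MR²) = 0.5.
Since it rolls without slipping, ω = v/R and KE = ½Mv² + ½Iω² = ½(1+k)Mv² = (3/4)Mv².
Energy conservation Mgh = ½(1+k)Mv² gives v = √(2gh/(1+k)) = √(2 × 10 × 2.93 / 1.5) = 6.25 m/s.
Then ω = v/R = 6.25 / 0.2 ≈ 31.3 rad/s.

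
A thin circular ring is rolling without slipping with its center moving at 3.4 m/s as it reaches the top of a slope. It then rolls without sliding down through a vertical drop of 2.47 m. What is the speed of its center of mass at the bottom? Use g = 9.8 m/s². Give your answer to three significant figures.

v ≈ 5.98 m/s

Here I = MR², so the shape factor k = I/(MR²) = 1.
Pure rolling means v = ωR; then KE = ½Mv² + ½I(v/R)² = ½(1+k)Mv² = Mv².
Energy conservation: Mv₀² + Mgh = Mv², so v² = v₀² + 2gh/(1+k).
v = √(3.4² + 2×9.8×2.47/2) = √35.77 ≈ 5.98 m/s.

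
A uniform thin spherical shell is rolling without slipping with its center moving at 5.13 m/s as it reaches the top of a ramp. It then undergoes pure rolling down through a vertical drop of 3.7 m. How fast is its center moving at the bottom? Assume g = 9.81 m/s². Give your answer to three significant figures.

v ≈ 8.36 m/s

For this body I = (2/3)MR², i.e. k = I/(MR²) = 2/3.
Pure rolling means v = ωR; then KE = ½Mv² + ½I(v/R)² = ½(1+k)Mv² = (5/6)Mv².
Conserving energy between top and bottom: (5/6)Mv² = (5/6)Mv₀² + Mgh, hence v² = v₀² + 2gh/(1+k).
v = √(5.13² + 2×9.81×3.7/1.667) = √69.87 ≈ 8.36 m/s.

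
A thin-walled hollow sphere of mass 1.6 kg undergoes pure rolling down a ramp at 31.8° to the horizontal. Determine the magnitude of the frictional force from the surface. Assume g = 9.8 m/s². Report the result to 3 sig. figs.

f ≈ 3.31 N

For this body I = (2/3)MR², i.e. k = I/(MR²) = 2/3.
Newton's second law down the slope: Mg sinθ − f = Ma. The torque equation fR = Iα (with α = a/R) gives f = kMa.
Combining, a = g sinθ/(1+k) and f = kMa = kMg sinθ/(1+k).
f = (2/3) × 1.6 × 9.8 × sin31.8° / 1.667 ≈ 3.31 N.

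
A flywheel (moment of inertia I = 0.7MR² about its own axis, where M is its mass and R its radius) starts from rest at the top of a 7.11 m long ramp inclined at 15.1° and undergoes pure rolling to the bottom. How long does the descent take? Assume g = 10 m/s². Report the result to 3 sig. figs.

With I = 0.7MR², the ratio k = I/(MR²) is 0.7.
Along the incline Mg sinθ − f = Ma, and torque about the center fR = Iα = kMR²(a/R) gives f = kMa.
Hence a = g sinθ/(1+k) = 10×sin15.1°/1.7 = 1.532 m/s².
Starting from rest, L = ½at², so t = √(2L/a) = √(2×7.11/1.532) ≈ 3.05 s.

t ≈ 3.05 s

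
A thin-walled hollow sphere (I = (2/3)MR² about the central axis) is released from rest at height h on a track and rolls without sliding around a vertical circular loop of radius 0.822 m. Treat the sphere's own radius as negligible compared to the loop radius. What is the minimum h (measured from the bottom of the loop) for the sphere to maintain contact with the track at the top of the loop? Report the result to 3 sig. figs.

For this body I = (2/3)MR², i.e. k = I/(MR²) = 2/3.
At the top of the loop, the minimum-contact condition is Mg = Mv_top²/r, so v_top² = gr.
With ω = v/R, the kinetic energy at speed v is ½(1+k)Mv² = (5/6)Mv².
Energy conservation from release (height h) to the top (height 2r): Mgh = Mg(2r) + (5/6)M·gr.
Thus h_min = 2r + (1+k)r/2 = r(2 + 1.667/2) = 0.822 × 2.833 ≈ 2.33 m.

h_min ≈ 2.33 m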